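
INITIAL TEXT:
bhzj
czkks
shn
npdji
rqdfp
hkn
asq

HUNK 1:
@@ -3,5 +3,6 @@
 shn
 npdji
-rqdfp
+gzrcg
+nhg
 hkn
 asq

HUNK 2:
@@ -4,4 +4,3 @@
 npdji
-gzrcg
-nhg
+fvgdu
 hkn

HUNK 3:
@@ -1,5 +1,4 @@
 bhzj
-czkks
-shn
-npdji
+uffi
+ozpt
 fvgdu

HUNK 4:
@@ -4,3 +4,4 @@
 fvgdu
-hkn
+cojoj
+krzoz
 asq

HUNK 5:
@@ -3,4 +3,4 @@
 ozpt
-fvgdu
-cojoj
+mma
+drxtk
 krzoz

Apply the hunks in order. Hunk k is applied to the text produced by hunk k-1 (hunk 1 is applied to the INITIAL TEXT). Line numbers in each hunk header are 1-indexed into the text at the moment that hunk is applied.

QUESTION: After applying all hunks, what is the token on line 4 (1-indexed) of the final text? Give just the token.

Answer: mma

Derivation:
Hunk 1: at line 3 remove [rqdfp] add [gzrcg,nhg] -> 8 lines: bhzj czkks shn npdji gzrcg nhg hkn asq
Hunk 2: at line 4 remove [gzrcg,nhg] add [fvgdu] -> 7 lines: bhzj czkks shn npdji fvgdu hkn asq
Hunk 3: at line 1 remove [czkks,shn,npdji] add [uffi,ozpt] -> 6 lines: bhzj uffi ozpt fvgdu hkn asq
Hunk 4: at line 4 remove [hkn] add [cojoj,krzoz] -> 7 lines: bhzj uffi ozpt fvgdu cojoj krzoz asq
Hunk 5: at line 3 remove [fvgdu,cojoj] add [mma,drxtk] -> 7 lines: bhzj uffi ozpt mma drxtk krzoz asq
Final line 4: mma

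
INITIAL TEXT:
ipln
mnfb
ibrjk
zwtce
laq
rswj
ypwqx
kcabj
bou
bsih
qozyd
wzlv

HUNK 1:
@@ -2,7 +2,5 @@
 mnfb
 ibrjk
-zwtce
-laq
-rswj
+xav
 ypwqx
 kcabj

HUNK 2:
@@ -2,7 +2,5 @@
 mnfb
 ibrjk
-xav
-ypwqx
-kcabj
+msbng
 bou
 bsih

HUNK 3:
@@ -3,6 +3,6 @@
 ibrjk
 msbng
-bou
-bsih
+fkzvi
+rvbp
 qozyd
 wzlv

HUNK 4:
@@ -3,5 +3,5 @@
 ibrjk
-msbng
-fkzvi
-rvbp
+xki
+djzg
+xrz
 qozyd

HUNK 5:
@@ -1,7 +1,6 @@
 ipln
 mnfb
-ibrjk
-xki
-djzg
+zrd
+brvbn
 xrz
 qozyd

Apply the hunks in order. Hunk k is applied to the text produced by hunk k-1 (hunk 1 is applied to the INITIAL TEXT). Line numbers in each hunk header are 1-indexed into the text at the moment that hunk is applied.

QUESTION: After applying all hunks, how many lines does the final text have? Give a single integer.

Answer: 7

Derivation:
Hunk 1: at line 2 remove [zwtce,laq,rswj] add [xav] -> 10 lines: ipln mnfb ibrjk xav ypwqx kcabj bou bsih qozyd wzlv
Hunk 2: at line 2 remove [xav,ypwqx,kcabj] add [msbng] -> 8 lines: ipln mnfb ibrjk msbng bou bsih qozyd wzlv
Hunk 3: at line 3 remove [bou,bsih] add [fkzvi,rvbp] -> 8 lines: ipln mnfb ibrjk msbng fkzvi rvbp qozyd wzlv
Hunk 4: at line 3 remove [msbng,fkzvi,rvbp] add [xki,djzg,xrz] -> 8 lines: ipln mnfb ibrjk xki djzg xrz qozyd wzlv
Hunk 5: at line 1 remove [ibrjk,xki,djzg] add [zrd,brvbn] -> 7 lines: ipln mnfb zrd brvbn xrz qozyd wzlv
Final line count: 7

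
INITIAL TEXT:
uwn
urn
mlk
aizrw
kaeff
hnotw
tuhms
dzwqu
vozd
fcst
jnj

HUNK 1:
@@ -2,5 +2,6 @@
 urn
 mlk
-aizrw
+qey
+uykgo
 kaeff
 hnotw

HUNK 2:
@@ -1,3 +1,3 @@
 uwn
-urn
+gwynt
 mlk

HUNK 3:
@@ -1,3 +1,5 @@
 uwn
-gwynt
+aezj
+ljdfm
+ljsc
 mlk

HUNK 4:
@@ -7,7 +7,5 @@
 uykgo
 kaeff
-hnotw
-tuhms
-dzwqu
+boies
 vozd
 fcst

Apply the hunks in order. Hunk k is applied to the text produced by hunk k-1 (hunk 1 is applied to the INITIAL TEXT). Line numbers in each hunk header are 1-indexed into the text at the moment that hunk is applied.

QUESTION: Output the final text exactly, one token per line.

Hunk 1: at line 2 remove [aizrw] add [qey,uykgo] -> 12 lines: uwn urn mlk qey uykgo kaeff hnotw tuhms dzwqu vozd fcst jnj
Hunk 2: at line 1 remove [urn] add [gwynt] -> 12 lines: uwn gwynt mlk qey uykgo kaeff hnotw tuhms dzwqu vozd fcst jnj
Hunk 3: at line 1 remove [gwynt] add [aezj,ljdfm,ljsc] -> 14 lines: uwn aezj ljdfm ljsc mlk qey uykgo kaeff hnotw tuhms dzwqu vozd fcst jnj
Hunk 4: at line 7 remove [hnotw,tuhms,dzwqu] add [boies] -> 12 lines: uwn aezj ljdfm ljsc mlk qey uykgo kaeff boies vozd fcst jnj

Answer: uwn
aezj
ljdfm
ljsc
mlk
qey
uykgo
kaeff
boies
vozd
fcst
jnj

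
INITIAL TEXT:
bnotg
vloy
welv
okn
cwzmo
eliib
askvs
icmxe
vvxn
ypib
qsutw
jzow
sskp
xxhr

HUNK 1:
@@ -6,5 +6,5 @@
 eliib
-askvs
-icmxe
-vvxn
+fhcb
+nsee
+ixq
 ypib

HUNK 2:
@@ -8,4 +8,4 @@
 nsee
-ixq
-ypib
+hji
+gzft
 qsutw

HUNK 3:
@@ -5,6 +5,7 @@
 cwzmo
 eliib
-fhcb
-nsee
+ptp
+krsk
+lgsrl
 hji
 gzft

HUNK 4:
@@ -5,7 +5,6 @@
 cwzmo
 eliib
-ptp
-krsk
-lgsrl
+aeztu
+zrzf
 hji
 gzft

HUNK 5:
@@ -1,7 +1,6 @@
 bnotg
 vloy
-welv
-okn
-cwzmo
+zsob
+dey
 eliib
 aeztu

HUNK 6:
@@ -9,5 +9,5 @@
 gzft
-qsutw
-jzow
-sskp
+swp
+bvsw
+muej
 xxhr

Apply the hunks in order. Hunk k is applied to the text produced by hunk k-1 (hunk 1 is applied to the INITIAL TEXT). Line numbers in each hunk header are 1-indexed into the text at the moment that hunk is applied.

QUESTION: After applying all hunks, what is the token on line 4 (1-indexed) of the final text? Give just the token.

Answer: dey

Derivation:
Hunk 1: at line 6 remove [askvs,icmxe,vvxn] add [fhcb,nsee,ixq] -> 14 lines: bnotg vloy welv okn cwzmo eliib fhcb nsee ixq ypib qsutw jzow sskp xxhr
Hunk 2: at line 8 remove [ixq,ypib] add [hji,gzft] -> 14 lines: bnotg vloy welv okn cwzmo eliib fhcb nsee hji gzft qsutw jzow sskp xxhr
Hunk 3: at line 5 remove [fhcb,nsee] add [ptp,krsk,lgsrl] -> 15 lines: bnotg vloy welv okn cwzmo eliib ptp krsk lgsrl hji gzft qsutw jzow sskp xxhr
Hunk 4: at line 5 remove [ptp,krsk,lgsrl] add [aeztu,zrzf] -> 14 lines: bnotg vloy welv okn cwzmo eliib aeztu zrzf hji gzft qsutw jzow sskp xxhr
Hunk 5: at line 1 remove [welv,okn,cwzmo] add [zsob,dey] -> 13 lines: bnotg vloy zsob dey eliib aeztu zrzf hji gzft qsutw jzow sskp xxhr
Hunk 6: at line 9 remove [qsutw,jzow,sskp] add [swp,bvsw,muej] -> 13 lines: bnotg vloy zsob dey eliib aeztu zrzf hji gzft swp bvsw muej xxhr
Final line 4: dey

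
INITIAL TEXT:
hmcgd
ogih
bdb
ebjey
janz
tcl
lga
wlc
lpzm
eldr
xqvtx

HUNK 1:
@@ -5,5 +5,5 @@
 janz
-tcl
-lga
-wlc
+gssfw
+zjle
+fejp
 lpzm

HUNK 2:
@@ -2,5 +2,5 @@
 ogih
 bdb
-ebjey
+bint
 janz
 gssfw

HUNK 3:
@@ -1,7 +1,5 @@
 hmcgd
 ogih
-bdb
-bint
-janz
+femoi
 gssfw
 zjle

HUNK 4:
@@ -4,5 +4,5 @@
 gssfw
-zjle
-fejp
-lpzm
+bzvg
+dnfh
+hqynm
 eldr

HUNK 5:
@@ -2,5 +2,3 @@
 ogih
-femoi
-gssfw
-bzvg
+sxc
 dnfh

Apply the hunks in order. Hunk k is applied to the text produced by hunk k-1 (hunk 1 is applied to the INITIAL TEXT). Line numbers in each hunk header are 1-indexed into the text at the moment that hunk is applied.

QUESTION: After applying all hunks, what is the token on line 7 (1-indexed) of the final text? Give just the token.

Answer: xqvtx

Derivation:
Hunk 1: at line 5 remove [tcl,lga,wlc] add [gssfw,zjle,fejp] -> 11 lines: hmcgd ogih bdb ebjey janz gssfw zjle fejp lpzm eldr xqvtx
Hunk 2: at line 2 remove [ebjey] add [bint] -> 11 lines: hmcgd ogih bdb bint janz gssfw zjle fejp lpzm eldr xqvtx
Hunk 3: at line 1 remove [bdb,bint,janz] add [femoi] -> 9 lines: hmcgd ogih femoi gssfw zjle fejp lpzm eldr xqvtx
Hunk 4: at line 4 remove [zjle,fejp,lpzm] add [bzvg,dnfh,hqynm] -> 9 lines: hmcgd ogih femoi gssfw bzvg dnfh hqynm eldr xqvtx
Hunk 5: at line 2 remove [femoi,gssfw,bzvg] add [sxc] -> 7 lines: hmcgd ogih sxc dnfh hqynm eldr xqvtx
Final line 7: xqvtx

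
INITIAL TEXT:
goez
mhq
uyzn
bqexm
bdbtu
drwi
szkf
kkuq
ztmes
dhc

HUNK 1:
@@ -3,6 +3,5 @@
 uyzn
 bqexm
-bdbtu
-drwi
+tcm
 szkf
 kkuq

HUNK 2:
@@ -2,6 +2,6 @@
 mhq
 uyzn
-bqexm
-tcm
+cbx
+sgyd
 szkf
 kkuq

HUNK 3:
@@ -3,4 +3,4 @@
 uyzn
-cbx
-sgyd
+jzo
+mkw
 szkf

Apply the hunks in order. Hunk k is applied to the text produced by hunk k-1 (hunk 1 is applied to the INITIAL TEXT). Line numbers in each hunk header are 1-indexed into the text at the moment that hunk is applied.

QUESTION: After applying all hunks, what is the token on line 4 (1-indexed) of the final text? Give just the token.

Answer: jzo

Derivation:
Hunk 1: at line 3 remove [bdbtu,drwi] add [tcm] -> 9 lines: goez mhq uyzn bqexm tcm szkf kkuq ztmes dhc
Hunk 2: at line 2 remove [bqexm,tcm] add [cbx,sgyd] -> 9 lines: goez mhq uyzn cbx sgyd szkf kkuq ztmes dhc
Hunk 3: at line 3 remove [cbx,sgyd] add [jzo,mkw] -> 9 lines: goez mhq uyzn jzo mkw szkf kkuq ztmes dhc
Final line 4: jzo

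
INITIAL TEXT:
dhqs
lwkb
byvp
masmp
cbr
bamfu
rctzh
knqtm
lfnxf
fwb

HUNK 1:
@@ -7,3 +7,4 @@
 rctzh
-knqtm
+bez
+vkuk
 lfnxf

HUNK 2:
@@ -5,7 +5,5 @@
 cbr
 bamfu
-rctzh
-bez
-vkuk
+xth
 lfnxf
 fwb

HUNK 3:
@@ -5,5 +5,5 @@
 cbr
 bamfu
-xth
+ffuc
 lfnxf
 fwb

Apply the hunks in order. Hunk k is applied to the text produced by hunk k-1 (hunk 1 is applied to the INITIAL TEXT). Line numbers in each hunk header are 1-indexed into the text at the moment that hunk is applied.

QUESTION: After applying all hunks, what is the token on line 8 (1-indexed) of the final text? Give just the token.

Answer: lfnxf

Derivation:
Hunk 1: at line 7 remove [knqtm] add [bez,vkuk] -> 11 lines: dhqs lwkb byvp masmp cbr bamfu rctzh bez vkuk lfnxf fwb
Hunk 2: at line 5 remove [rctzh,bez,vkuk] add [xth] -> 9 lines: dhqs lwkb byvp masmp cbr bamfu xth lfnxf fwb
Hunk 3: at line 5 remove [xth] add [ffuc] -> 9 lines: dhqs lwkb byvp masmp cbr bamfu ffuc lfnxf fwb
Final line 8: lfnxf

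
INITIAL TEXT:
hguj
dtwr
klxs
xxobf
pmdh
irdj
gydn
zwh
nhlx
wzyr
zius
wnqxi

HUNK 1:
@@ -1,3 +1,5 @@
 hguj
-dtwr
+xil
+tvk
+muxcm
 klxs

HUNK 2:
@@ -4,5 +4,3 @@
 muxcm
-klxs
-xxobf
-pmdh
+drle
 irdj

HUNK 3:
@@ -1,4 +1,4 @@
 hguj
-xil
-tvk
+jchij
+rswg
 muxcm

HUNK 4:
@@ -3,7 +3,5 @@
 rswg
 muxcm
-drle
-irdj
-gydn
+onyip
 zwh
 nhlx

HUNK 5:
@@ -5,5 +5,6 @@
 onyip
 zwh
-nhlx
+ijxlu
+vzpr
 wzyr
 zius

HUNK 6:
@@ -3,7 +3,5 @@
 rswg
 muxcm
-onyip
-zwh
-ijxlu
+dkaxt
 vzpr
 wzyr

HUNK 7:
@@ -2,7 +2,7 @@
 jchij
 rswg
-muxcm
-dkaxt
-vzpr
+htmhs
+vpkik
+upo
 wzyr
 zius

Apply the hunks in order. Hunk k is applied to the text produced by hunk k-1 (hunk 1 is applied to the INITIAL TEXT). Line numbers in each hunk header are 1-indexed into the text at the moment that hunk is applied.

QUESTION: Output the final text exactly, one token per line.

Hunk 1: at line 1 remove [dtwr] add [xil,tvk,muxcm] -> 14 lines: hguj xil tvk muxcm klxs xxobf pmdh irdj gydn zwh nhlx wzyr zius wnqxi
Hunk 2: at line 4 remove [klxs,xxobf,pmdh] add [drle] -> 12 lines: hguj xil tvk muxcm drle irdj gydn zwh nhlx wzyr zius wnqxi
Hunk 3: at line 1 remove [xil,tvk] add [jchij,rswg] -> 12 lines: hguj jchij rswg muxcm drle irdj gydn zwh nhlx wzyr zius wnqxi
Hunk 4: at line 3 remove [drle,irdj,gydn] add [onyip] -> 10 lines: hguj jchij rswg muxcm onyip zwh nhlx wzyr zius wnqxi
Hunk 5: at line 5 remove [nhlx] add [ijxlu,vzpr] -> 11 lines: hguj jchij rswg muxcm onyip zwh ijxlu vzpr wzyr zius wnqxi
Hunk 6: at line 3 remove [onyip,zwh,ijxlu] add [dkaxt] -> 9 lines: hguj jchij rswg muxcm dkaxt vzpr wzyr zius wnqxi
Hunk 7: at line 2 remove [muxcm,dkaxt,vzpr] add [htmhs,vpkik,upo] -> 9 lines: hguj jchij rswg htmhs vpkik upo wzyr zius wnqxi

Answer: hguj
jchij
rswg
htmhs
vpkik
upo
wzyr
zius
wnqxi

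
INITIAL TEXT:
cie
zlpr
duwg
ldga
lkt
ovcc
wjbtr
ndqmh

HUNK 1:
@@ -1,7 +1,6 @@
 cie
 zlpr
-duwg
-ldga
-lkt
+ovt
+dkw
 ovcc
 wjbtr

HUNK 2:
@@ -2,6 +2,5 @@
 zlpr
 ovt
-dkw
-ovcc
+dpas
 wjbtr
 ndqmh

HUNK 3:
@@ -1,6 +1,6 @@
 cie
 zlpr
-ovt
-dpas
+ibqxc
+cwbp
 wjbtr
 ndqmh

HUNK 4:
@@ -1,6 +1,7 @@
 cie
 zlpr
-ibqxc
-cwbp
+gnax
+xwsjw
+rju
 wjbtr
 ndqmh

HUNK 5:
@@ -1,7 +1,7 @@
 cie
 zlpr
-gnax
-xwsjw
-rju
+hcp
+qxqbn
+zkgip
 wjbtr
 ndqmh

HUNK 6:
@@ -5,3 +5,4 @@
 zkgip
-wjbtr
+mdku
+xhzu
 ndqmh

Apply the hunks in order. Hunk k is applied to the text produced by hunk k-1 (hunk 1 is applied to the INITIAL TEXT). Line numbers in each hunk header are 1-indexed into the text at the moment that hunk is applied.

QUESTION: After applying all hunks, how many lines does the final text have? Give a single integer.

Hunk 1: at line 1 remove [duwg,ldga,lkt] add [ovt,dkw] -> 7 lines: cie zlpr ovt dkw ovcc wjbtr ndqmh
Hunk 2: at line 2 remove [dkw,ovcc] add [dpas] -> 6 lines: cie zlpr ovt dpas wjbtr ndqmh
Hunk 3: at line 1 remove [ovt,dpas] add [ibqxc,cwbp] -> 6 lines: cie zlpr ibqxc cwbp wjbtr ndqmh
Hunk 4: at line 1 remove [ibqxc,cwbp] add [gnax,xwsjw,rju] -> 7 lines: cie zlpr gnax xwsjw rju wjbtr ndqmh
Hunk 5: at line 1 remove [gnax,xwsjw,rju] add [hcp,qxqbn,zkgip] -> 7 lines: cie zlpr hcp qxqbn zkgip wjbtr ndqmh
Hunk 6: at line 5 remove [wjbtr] add [mdku,xhzu] -> 8 lines: cie zlpr hcp qxqbn zkgip mdku xhzu ndqmh
Final line count: 8

Answer: 8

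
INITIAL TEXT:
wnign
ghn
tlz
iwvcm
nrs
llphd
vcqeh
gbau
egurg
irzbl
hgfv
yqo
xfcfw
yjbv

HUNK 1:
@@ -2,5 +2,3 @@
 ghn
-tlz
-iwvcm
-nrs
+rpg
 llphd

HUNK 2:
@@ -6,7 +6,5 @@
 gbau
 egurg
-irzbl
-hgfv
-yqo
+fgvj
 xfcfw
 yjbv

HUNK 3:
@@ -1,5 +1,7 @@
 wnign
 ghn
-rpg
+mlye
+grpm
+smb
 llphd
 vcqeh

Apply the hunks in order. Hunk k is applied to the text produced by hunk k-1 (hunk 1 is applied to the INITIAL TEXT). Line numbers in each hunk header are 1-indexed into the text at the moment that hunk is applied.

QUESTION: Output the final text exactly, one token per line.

Answer: wnign
ghn
mlye
grpm
smb
llphd
vcqeh
gbau
egurg
fgvj
xfcfw
yjbv

Derivation:
Hunk 1: at line 2 remove [tlz,iwvcm,nrs] add [rpg] -> 12 lines: wnign ghn rpg llphd vcqeh gbau egurg irzbl hgfv yqo xfcfw yjbv
Hunk 2: at line 6 remove [irzbl,hgfv,yqo] add [fgvj] -> 10 lines: wnign ghn rpg llphd vcqeh gbau egurg fgvj xfcfw yjbv
Hunk 3: at line 1 remove [rpg] add [mlye,grpm,smb] -> 12 lines: wnign ghn mlye grpm smb llphd vcqeh gbau egurg fgvj xfcfw yjbv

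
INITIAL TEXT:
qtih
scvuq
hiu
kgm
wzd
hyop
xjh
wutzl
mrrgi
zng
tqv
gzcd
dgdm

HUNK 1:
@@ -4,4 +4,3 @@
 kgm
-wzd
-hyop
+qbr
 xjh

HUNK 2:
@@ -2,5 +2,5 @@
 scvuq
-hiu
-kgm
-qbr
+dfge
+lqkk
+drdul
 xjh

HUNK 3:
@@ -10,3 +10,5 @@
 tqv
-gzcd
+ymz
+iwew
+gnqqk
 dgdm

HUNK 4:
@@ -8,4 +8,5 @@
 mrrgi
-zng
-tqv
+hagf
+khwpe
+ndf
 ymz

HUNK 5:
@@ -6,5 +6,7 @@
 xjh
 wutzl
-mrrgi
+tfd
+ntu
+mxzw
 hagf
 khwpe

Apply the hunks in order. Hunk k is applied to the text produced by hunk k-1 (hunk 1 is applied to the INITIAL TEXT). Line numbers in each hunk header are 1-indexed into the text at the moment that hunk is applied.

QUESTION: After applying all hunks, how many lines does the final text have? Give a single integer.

Hunk 1: at line 4 remove [wzd,hyop] add [qbr] -> 12 lines: qtih scvuq hiu kgm qbr xjh wutzl mrrgi zng tqv gzcd dgdm
Hunk 2: at line 2 remove [hiu,kgm,qbr] add [dfge,lqkk,drdul] -> 12 lines: qtih scvuq dfge lqkk drdul xjh wutzl mrrgi zng tqv gzcd dgdm
Hunk 3: at line 10 remove [gzcd] add [ymz,iwew,gnqqk] -> 14 lines: qtih scvuq dfge lqkk drdul xjh wutzl mrrgi zng tqv ymz iwew gnqqk dgdm
Hunk 4: at line 8 remove [zng,tqv] add [hagf,khwpe,ndf] -> 15 lines: qtih scvuq dfge lqkk drdul xjh wutzl mrrgi hagf khwpe ndf ymz iwew gnqqk dgdm
Hunk 5: at line 6 remove [mrrgi] add [tfd,ntu,mxzw] -> 17 lines: qtih scvuq dfge lqkk drdul xjh wutzl tfd ntu mxzw hagf khwpe ndf ymz iwew gnqqk dgdm
Final line count: 17

Answer: 17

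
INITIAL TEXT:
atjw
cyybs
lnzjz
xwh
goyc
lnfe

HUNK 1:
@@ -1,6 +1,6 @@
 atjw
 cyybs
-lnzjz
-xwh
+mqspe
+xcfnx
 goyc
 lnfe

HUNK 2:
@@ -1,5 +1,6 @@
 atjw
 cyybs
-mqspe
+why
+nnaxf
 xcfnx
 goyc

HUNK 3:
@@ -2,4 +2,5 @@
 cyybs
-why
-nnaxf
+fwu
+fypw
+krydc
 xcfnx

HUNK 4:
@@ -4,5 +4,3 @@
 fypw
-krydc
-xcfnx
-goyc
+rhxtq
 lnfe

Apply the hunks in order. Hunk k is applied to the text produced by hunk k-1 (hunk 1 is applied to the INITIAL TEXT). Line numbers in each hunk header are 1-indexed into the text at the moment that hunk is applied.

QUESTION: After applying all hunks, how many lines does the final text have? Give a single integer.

Hunk 1: at line 1 remove [lnzjz,xwh] add [mqspe,xcfnx] -> 6 lines: atjw cyybs mqspe xcfnx goyc lnfe
Hunk 2: at line 1 remove [mqspe] add [why,nnaxf] -> 7 lines: atjw cyybs why nnaxf xcfnx goyc lnfe
Hunk 3: at line 2 remove [why,nnaxf] add [fwu,fypw,krydc] -> 8 lines: atjw cyybs fwu fypw krydc xcfnx goyc lnfe
Hunk 4: at line 4 remove [krydc,xcfnx,goyc] add [rhxtq] -> 6 lines: atjw cyybs fwu fypw rhxtq lnfe
Final line count: 6

Answer: 6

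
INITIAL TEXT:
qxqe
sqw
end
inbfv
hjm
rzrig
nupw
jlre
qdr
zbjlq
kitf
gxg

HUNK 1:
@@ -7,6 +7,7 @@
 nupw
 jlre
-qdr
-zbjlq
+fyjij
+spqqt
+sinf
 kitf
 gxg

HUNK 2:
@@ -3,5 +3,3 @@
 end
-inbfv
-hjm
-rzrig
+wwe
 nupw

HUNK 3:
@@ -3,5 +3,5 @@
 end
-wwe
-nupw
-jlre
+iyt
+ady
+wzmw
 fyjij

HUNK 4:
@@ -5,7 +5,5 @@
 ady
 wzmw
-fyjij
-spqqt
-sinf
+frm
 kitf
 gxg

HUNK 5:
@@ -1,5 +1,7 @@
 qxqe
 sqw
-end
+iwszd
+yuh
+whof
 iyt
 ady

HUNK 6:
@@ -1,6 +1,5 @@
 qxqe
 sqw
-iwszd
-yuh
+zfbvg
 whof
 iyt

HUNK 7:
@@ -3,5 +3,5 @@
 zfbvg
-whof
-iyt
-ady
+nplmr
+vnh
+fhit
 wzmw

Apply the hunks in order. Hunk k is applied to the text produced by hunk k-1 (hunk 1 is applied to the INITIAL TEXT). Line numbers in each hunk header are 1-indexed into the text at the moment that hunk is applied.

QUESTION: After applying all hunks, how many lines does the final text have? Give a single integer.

Hunk 1: at line 7 remove [qdr,zbjlq] add [fyjij,spqqt,sinf] -> 13 lines: qxqe sqw end inbfv hjm rzrig nupw jlre fyjij spqqt sinf kitf gxg
Hunk 2: at line 3 remove [inbfv,hjm,rzrig] add [wwe] -> 11 lines: qxqe sqw end wwe nupw jlre fyjij spqqt sinf kitf gxg
Hunk 3: at line 3 remove [wwe,nupw,jlre] add [iyt,ady,wzmw] -> 11 lines: qxqe sqw end iyt ady wzmw fyjij spqqt sinf kitf gxg
Hunk 4: at line 5 remove [fyjij,spqqt,sinf] add [frm] -> 9 lines: qxqe sqw end iyt ady wzmw frm kitf gxg
Hunk 5: at line 1 remove [end] add [iwszd,yuh,whof] -> 11 lines: qxqe sqw iwszd yuh whof iyt ady wzmw frm kitf gxg
Hunk 6: at line 1 remove [iwszd,yuh] add [zfbvg] -> 10 lines: qxqe sqw zfbvg whof iyt ady wzmw frm kitf gxg
Hunk 7: at line 3 remove [whof,iyt,ady] add [nplmr,vnh,fhit] -> 10 lines: qxqe sqw zfbvg nplmr vnh fhit wzmw frm kitf gxg
Final line count: 10

Answer: 10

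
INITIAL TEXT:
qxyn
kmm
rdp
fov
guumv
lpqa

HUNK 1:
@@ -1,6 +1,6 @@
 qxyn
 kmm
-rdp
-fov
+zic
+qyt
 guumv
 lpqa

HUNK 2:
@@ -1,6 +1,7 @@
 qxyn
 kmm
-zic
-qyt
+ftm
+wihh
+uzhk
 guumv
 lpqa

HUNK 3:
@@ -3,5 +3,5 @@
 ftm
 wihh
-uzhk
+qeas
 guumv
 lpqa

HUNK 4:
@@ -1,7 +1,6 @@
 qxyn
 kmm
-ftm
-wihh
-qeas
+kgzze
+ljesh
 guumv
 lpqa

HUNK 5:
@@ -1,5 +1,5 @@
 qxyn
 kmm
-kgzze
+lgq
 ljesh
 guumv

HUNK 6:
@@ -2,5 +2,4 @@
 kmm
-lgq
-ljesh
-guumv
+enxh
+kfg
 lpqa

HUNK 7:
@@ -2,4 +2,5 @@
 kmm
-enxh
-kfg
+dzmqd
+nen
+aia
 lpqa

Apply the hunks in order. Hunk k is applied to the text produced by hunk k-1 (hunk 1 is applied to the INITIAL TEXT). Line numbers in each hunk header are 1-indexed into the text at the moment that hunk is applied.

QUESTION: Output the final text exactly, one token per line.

Answer: qxyn
kmm
dzmqd
nen
aia
lpqa

Derivation:
Hunk 1: at line 1 remove [rdp,fov] add [zic,qyt] -> 6 lines: qxyn kmm zic qyt guumv lpqa
Hunk 2: at line 1 remove [zic,qyt] add [ftm,wihh,uzhk] -> 7 lines: qxyn kmm ftm wihh uzhk guumv lpqa
Hunk 3: at line 3 remove [uzhk] add [qeas] -> 7 lines: qxyn kmm ftm wihh qeas guumv lpqa
Hunk 4: at line 1 remove [ftm,wihh,qeas] add [kgzze,ljesh] -> 6 lines: qxyn kmm kgzze ljesh guumv lpqa
Hunk 5: at line 1 remove [kgzze] add [lgq] -> 6 lines: qxyn kmm lgq ljesh guumv lpqa
Hunk 6: at line 2 remove [lgq,ljesh,guumv] add [enxh,kfg] -> 5 lines: qxyn kmm enxh kfg lpqa
Hunk 7: at line 2 remove [enxh,kfg] add [dzmqd,nen,aia] -> 6 lines: qxyn kmm dzmqd nen aia lpqa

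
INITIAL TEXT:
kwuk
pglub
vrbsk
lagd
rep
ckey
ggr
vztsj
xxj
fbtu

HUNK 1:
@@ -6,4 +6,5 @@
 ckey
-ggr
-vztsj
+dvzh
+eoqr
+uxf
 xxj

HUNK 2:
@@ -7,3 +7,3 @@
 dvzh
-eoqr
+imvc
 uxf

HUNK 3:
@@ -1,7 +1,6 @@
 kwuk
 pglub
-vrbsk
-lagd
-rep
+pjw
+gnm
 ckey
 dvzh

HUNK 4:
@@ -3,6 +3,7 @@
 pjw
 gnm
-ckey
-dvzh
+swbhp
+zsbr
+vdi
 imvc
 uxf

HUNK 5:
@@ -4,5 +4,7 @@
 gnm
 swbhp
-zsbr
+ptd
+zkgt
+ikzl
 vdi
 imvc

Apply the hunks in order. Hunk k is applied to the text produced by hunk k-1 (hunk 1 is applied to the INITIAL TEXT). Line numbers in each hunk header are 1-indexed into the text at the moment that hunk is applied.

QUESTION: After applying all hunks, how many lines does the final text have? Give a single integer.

Answer: 13

Derivation:
Hunk 1: at line 6 remove [ggr,vztsj] add [dvzh,eoqr,uxf] -> 11 lines: kwuk pglub vrbsk lagd rep ckey dvzh eoqr uxf xxj fbtu
Hunk 2: at line 7 remove [eoqr] add [imvc] -> 11 lines: kwuk pglub vrbsk lagd rep ckey dvzh imvc uxf xxj fbtu
Hunk 3: at line 1 remove [vrbsk,lagd,rep] add [pjw,gnm] -> 10 lines: kwuk pglub pjw gnm ckey dvzh imvc uxf xxj fbtu
Hunk 4: at line 3 remove [ckey,dvzh] add [swbhp,zsbr,vdi] -> 11 lines: kwuk pglub pjw gnm swbhp zsbr vdi imvc uxf xxj fbtu
Hunk 5: at line 4 remove [zsbr] add [ptd,zkgt,ikzl] -> 13 lines: kwuk pglub pjw gnm swbhp ptd zkgt ikzl vdi imvc uxf xxj fbtu
Final line count: 13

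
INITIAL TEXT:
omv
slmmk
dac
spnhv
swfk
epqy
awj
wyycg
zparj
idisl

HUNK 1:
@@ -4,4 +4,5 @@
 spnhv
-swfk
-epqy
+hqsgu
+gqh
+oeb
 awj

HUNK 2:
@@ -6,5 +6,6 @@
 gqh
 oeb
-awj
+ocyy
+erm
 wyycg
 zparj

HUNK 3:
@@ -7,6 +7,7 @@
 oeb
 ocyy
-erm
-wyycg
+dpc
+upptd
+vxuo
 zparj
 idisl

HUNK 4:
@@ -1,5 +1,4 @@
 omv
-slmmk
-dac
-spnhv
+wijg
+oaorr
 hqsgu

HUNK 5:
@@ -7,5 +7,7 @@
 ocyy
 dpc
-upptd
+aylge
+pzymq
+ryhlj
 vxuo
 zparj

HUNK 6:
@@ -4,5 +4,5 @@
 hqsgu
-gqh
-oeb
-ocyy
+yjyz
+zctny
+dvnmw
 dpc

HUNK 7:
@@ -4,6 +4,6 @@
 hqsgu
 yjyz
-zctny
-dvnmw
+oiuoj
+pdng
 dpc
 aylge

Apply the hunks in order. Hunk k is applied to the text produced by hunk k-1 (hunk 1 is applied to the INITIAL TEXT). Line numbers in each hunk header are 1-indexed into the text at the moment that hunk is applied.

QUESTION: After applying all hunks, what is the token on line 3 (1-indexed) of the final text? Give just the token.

Hunk 1: at line 4 remove [swfk,epqy] add [hqsgu,gqh,oeb] -> 11 lines: omv slmmk dac spnhv hqsgu gqh oeb awj wyycg zparj idisl
Hunk 2: at line 6 remove [awj] add [ocyy,erm] -> 12 lines: omv slmmk dac spnhv hqsgu gqh oeb ocyy erm wyycg zparj idisl
Hunk 3: at line 7 remove [erm,wyycg] add [dpc,upptd,vxuo] -> 13 lines: omv slmmk dac spnhv hqsgu gqh oeb ocyy dpc upptd vxuo zparj idisl
Hunk 4: at line 1 remove [slmmk,dac,spnhv] add [wijg,oaorr] -> 12 lines: omv wijg oaorr hqsgu gqh oeb ocyy dpc upptd vxuo zparj idisl
Hunk 5: at line 7 remove [upptd] add [aylge,pzymq,ryhlj] -> 14 lines: omv wijg oaorr hqsgu gqh oeb ocyy dpc aylge pzymq ryhlj vxuo zparj idisl
Hunk 6: at line 4 remove [gqh,oeb,ocyy] add [yjyz,zctny,dvnmw] -> 14 lines: omv wijg oaorr hqsgu yjyz zctny dvnmw dpc aylge pzymq ryhlj vxuo zparj idisl
Hunk 7: at line 4 remove [zctny,dvnmw] add [oiuoj,pdng] -> 14 lines: omv wijg oaorr hqsgu yjyz oiuoj pdng dpc aylge pzymq ryhlj vxuo zparj idisl
Final line 3: oaorr

Answer: oaorr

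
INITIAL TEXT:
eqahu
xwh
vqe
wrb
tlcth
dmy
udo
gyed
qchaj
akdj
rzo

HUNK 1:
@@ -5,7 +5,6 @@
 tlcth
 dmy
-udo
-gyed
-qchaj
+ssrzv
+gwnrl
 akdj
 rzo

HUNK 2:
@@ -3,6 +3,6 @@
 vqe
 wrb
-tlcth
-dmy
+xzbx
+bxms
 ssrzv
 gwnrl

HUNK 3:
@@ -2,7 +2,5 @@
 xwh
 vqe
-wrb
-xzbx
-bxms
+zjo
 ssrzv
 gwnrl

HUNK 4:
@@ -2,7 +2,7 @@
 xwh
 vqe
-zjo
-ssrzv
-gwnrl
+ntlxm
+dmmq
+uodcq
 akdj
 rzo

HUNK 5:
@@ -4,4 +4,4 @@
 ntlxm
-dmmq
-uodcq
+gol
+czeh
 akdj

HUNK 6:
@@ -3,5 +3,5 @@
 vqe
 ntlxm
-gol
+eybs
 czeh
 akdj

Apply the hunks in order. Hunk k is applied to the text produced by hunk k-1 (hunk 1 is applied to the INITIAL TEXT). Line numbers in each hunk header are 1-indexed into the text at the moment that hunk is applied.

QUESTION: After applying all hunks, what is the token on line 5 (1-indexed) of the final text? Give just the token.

Answer: eybs

Derivation:
Hunk 1: at line 5 remove [udo,gyed,qchaj] add [ssrzv,gwnrl] -> 10 lines: eqahu xwh vqe wrb tlcth dmy ssrzv gwnrl akdj rzo
Hunk 2: at line 3 remove [tlcth,dmy] add [xzbx,bxms] -> 10 lines: eqahu xwh vqe wrb xzbx bxms ssrzv gwnrl akdj rzo
Hunk 3: at line 2 remove [wrb,xzbx,bxms] add [zjo] -> 8 lines: eqahu xwh vqe zjo ssrzv gwnrl akdj rzo
Hunk 4: at line 2 remove [zjo,ssrzv,gwnrl] add [ntlxm,dmmq,uodcq] -> 8 lines: eqahu xwh vqe ntlxm dmmq uodcq akdj rzo
Hunk 5: at line 4 remove [dmmq,uodcq] add [gol,czeh] -> 8 lines: eqahu xwh vqe ntlxm gol czeh akdj rzo
Hunk 6: at line 3 remove [gol] add [eybs] -> 8 lines: eqahu xwh vqe ntlxm eybs czeh akdj rzo
Final line 5: eybs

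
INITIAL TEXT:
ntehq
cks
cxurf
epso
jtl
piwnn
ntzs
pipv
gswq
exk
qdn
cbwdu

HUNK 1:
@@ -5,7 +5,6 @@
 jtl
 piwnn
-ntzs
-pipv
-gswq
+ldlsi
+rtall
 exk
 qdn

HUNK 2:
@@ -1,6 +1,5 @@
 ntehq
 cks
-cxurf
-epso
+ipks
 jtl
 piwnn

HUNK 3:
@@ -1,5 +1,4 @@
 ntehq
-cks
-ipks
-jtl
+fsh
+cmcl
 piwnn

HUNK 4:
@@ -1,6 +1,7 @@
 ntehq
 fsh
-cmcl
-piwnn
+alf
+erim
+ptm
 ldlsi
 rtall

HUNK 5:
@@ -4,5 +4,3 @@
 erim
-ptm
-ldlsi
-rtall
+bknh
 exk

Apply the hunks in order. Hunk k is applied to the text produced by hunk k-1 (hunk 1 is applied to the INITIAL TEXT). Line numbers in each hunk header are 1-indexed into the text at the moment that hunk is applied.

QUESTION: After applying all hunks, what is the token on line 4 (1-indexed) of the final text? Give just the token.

Answer: erim

Derivation:
Hunk 1: at line 5 remove [ntzs,pipv,gswq] add [ldlsi,rtall] -> 11 lines: ntehq cks cxurf epso jtl piwnn ldlsi rtall exk qdn cbwdu
Hunk 2: at line 1 remove [cxurf,epso] add [ipks] -> 10 lines: ntehq cks ipks jtl piwnn ldlsi rtall exk qdn cbwdu
Hunk 3: at line 1 remove [cks,ipks,jtl] add [fsh,cmcl] -> 9 lines: ntehq fsh cmcl piwnn ldlsi rtall exk qdn cbwdu
Hunk 4: at line 1 remove [cmcl,piwnn] add [alf,erim,ptm] -> 10 lines: ntehq fsh alf erim ptm ldlsi rtall exk qdn cbwdu
Hunk 5: at line 4 remove [ptm,ldlsi,rtall] add [bknh] -> 8 lines: ntehq fsh alf erim bknh exk qdn cbwdu
Final line 4: erim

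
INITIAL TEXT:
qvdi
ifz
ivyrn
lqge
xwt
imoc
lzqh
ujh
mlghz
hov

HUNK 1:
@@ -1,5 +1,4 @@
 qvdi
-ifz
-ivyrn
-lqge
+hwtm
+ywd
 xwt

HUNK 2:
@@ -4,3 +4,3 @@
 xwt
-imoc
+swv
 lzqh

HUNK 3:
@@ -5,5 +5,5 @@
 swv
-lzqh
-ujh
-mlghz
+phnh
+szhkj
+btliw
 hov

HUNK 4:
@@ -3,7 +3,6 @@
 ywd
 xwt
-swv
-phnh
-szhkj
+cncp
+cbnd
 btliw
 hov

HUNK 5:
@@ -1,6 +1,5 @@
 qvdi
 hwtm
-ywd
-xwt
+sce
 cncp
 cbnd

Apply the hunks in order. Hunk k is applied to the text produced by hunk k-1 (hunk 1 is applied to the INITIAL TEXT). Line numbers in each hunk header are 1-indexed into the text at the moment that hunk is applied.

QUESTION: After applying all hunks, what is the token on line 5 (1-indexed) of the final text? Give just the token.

Answer: cbnd

Derivation:
Hunk 1: at line 1 remove [ifz,ivyrn,lqge] add [hwtm,ywd] -> 9 lines: qvdi hwtm ywd xwt imoc lzqh ujh mlghz hov
Hunk 2: at line 4 remove [imoc] add [swv] -> 9 lines: qvdi hwtm ywd xwt swv lzqh ujh mlghz hov
Hunk 3: at line 5 remove [lzqh,ujh,mlghz] add [phnh,szhkj,btliw] -> 9 lines: qvdi hwtm ywd xwt swv phnh szhkj btliw hov
Hunk 4: at line 3 remove [swv,phnh,szhkj] add [cncp,cbnd] -> 8 lines: qvdi hwtm ywd xwt cncp cbnd btliw hov
Hunk 5: at line 1 remove [ywd,xwt] add [sce] -> 7 lines: qvdi hwtm sce cncp cbnd btliw hov
Final line 5: cbnd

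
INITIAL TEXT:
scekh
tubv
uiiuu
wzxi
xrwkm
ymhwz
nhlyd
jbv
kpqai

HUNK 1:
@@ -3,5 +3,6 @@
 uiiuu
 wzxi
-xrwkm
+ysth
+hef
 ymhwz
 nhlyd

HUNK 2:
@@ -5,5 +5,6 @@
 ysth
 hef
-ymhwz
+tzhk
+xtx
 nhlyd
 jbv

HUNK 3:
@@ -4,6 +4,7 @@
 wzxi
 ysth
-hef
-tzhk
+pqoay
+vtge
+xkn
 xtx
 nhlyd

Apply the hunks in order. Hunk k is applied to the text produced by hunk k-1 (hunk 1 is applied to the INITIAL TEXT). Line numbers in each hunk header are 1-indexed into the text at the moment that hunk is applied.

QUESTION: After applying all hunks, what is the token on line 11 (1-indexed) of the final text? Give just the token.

Hunk 1: at line 3 remove [xrwkm] add [ysth,hef] -> 10 lines: scekh tubv uiiuu wzxi ysth hef ymhwz nhlyd jbv kpqai
Hunk 2: at line 5 remove [ymhwz] add [tzhk,xtx] -> 11 lines: scekh tubv uiiuu wzxi ysth hef tzhk xtx nhlyd jbv kpqai
Hunk 3: at line 4 remove [hef,tzhk] add [pqoay,vtge,xkn] -> 12 lines: scekh tubv uiiuu wzxi ysth pqoay vtge xkn xtx nhlyd jbv kpqai
Final line 11: jbv

Answer: jbv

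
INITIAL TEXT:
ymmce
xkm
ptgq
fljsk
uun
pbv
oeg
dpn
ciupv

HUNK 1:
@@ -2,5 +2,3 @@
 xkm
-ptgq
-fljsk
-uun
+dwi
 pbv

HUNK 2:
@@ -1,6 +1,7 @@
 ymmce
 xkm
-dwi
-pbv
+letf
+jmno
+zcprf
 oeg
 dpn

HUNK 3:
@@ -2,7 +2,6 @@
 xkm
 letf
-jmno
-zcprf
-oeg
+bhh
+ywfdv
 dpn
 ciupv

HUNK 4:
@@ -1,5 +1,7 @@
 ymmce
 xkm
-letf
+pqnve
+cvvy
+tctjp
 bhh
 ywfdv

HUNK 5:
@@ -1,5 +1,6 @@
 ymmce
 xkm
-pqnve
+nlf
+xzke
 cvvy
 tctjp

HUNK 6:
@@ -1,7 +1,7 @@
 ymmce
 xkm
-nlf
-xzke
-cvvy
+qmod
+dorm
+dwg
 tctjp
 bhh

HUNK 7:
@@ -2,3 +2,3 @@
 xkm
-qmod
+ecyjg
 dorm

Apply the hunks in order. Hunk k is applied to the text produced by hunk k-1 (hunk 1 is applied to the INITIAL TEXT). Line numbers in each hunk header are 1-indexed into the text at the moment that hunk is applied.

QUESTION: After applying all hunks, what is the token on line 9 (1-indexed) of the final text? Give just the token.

Hunk 1: at line 2 remove [ptgq,fljsk,uun] add [dwi] -> 7 lines: ymmce xkm dwi pbv oeg dpn ciupv
Hunk 2: at line 1 remove [dwi,pbv] add [letf,jmno,zcprf] -> 8 lines: ymmce xkm letf jmno zcprf oeg dpn ciupv
Hunk 3: at line 2 remove [jmno,zcprf,oeg] add [bhh,ywfdv] -> 7 lines: ymmce xkm letf bhh ywfdv dpn ciupv
Hunk 4: at line 1 remove [letf] add [pqnve,cvvy,tctjp] -> 9 lines: ymmce xkm pqnve cvvy tctjp bhh ywfdv dpn ciupv
Hunk 5: at line 1 remove [pqnve] add [nlf,xzke] -> 10 lines: ymmce xkm nlf xzke cvvy tctjp bhh ywfdv dpn ciupv
Hunk 6: at line 1 remove [nlf,xzke,cvvy] add [qmod,dorm,dwg] -> 10 lines: ymmce xkm qmod dorm dwg tctjp bhh ywfdv dpn ciupv
Hunk 7: at line 2 remove [qmod] add [ecyjg] -> 10 lines: ymmce xkm ecyjg dorm dwg tctjp bhh ywfdv dpn ciupv
Final line 9: dpn

Answer: dpn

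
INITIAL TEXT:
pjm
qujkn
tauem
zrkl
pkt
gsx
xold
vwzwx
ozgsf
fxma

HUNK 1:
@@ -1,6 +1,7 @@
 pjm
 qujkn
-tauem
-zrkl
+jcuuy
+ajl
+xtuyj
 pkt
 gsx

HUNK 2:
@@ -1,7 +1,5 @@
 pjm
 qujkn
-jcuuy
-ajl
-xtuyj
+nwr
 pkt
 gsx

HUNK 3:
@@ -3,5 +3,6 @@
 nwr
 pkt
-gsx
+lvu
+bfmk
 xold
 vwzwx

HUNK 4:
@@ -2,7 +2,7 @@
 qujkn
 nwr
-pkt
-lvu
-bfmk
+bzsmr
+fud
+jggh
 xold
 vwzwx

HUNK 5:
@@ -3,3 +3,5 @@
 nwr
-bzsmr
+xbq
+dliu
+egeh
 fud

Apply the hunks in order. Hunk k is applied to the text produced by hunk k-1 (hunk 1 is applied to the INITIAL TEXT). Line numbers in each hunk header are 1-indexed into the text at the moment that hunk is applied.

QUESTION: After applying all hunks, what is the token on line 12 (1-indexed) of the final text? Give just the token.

Answer: fxma

Derivation:
Hunk 1: at line 1 remove [tauem,zrkl] add [jcuuy,ajl,xtuyj] -> 11 lines: pjm qujkn jcuuy ajl xtuyj pkt gsx xold vwzwx ozgsf fxma
Hunk 2: at line 1 remove [jcuuy,ajl,xtuyj] add [nwr] -> 9 lines: pjm qujkn nwr pkt gsx xold vwzwx ozgsf fxma
Hunk 3: at line 3 remove [gsx] add [lvu,bfmk] -> 10 lines: pjm qujkn nwr pkt lvu bfmk xold vwzwx ozgsf fxma
Hunk 4: at line 2 remove [pkt,lvu,bfmk] add [bzsmr,fud,jggh] -> 10 lines: pjm qujkn nwr bzsmr fud jggh xold vwzwx ozgsf fxma
Hunk 5: at line 3 remove [bzsmr] add [xbq,dliu,egeh] -> 12 lines: pjm qujkn nwr xbq dliu egeh fud jggh xold vwzwx ozgsf fxma
Final line 12: fxma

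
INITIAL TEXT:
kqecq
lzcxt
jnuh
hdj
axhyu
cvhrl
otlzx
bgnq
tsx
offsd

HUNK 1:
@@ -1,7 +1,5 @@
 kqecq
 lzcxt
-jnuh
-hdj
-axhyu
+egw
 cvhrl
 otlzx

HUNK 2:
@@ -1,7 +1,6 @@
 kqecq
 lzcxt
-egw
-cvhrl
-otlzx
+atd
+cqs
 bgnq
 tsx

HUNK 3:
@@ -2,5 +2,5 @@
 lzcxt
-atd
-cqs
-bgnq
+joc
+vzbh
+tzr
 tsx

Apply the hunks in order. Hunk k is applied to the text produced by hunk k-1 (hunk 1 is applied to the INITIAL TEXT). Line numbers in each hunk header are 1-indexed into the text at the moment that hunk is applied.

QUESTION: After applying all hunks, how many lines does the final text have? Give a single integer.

Answer: 7

Derivation:
Hunk 1: at line 1 remove [jnuh,hdj,axhyu] add [egw] -> 8 lines: kqecq lzcxt egw cvhrl otlzx bgnq tsx offsd
Hunk 2: at line 1 remove [egw,cvhrl,otlzx] add [atd,cqs] -> 7 lines: kqecq lzcxt atd cqs bgnq tsx offsd
Hunk 3: at line 2 remove [atd,cqs,bgnq] add [joc,vzbh,tzr] -> 7 lines: kqecq lzcxt joc vzbh tzr tsx offsd
Final line count: 7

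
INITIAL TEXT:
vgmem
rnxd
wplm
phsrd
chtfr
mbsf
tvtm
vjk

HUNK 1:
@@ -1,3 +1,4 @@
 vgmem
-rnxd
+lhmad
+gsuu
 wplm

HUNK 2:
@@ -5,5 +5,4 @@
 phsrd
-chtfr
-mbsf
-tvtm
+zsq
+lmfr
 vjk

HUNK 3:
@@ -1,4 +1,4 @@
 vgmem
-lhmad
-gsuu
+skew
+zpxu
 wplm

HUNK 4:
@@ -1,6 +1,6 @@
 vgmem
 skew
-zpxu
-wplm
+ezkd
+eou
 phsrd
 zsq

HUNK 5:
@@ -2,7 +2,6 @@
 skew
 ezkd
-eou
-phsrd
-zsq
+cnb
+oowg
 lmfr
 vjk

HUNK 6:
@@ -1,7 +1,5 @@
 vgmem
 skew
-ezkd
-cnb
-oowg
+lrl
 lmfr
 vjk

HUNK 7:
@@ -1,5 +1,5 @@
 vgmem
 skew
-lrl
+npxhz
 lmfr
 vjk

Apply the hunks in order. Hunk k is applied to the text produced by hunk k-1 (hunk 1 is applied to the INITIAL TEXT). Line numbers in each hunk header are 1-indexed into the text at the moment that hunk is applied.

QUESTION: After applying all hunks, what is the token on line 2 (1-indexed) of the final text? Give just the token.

Answer: skew

Derivation:
Hunk 1: at line 1 remove [rnxd] add [lhmad,gsuu] -> 9 lines: vgmem lhmad gsuu wplm phsrd chtfr mbsf tvtm vjk
Hunk 2: at line 5 remove [chtfr,mbsf,tvtm] add [zsq,lmfr] -> 8 lines: vgmem lhmad gsuu wplm phsrd zsq lmfr vjk
Hunk 3: at line 1 remove [lhmad,gsuu] add [skew,zpxu] -> 8 lines: vgmem skew zpxu wplm phsrd zsq lmfr vjk
Hunk 4: at line 1 remove [zpxu,wplm] add [ezkd,eou] -> 8 lines: vgmem skew ezkd eou phsrd zsq lmfr vjk
Hunk 5: at line 2 remove [eou,phsrd,zsq] add [cnb,oowg] -> 7 lines: vgmem skew ezkd cnb oowg lmfr vjk
Hunk 6: at line 1 remove [ezkd,cnb,oowg] add [lrl] -> 5 lines: vgmem skew lrl lmfr vjk
Hunk 7: at line 1 remove [lrl] add [npxhz] -> 5 lines: vgmem skew npxhz lmfr vjk
Final line 2: skew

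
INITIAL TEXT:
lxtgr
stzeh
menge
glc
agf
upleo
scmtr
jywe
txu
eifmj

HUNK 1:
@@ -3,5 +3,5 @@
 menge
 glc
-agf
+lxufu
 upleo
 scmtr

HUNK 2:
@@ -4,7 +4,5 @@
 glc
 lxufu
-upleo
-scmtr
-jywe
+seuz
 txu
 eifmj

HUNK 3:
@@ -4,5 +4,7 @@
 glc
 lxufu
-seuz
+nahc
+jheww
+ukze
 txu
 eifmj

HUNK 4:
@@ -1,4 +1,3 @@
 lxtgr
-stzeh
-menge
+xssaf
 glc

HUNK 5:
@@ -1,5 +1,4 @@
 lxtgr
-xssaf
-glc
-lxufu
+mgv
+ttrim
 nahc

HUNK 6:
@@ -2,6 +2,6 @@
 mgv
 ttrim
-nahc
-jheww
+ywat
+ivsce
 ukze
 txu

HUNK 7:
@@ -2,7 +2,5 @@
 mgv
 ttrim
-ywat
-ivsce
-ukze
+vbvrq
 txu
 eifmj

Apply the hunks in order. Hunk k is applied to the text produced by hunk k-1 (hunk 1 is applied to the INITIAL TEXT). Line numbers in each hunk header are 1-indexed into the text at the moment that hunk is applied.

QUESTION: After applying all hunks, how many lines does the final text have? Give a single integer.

Hunk 1: at line 3 remove [agf] add [lxufu] -> 10 lines: lxtgr stzeh menge glc lxufu upleo scmtr jywe txu eifmj
Hunk 2: at line 4 remove [upleo,scmtr,jywe] add [seuz] -> 8 lines: lxtgr stzeh menge glc lxufu seuz txu eifmj
Hunk 3: at line 4 remove [seuz] add [nahc,jheww,ukze] -> 10 lines: lxtgr stzeh menge glc lxufu nahc jheww ukze txu eifmj
Hunk 4: at line 1 remove [stzeh,menge] add [xssaf] -> 9 lines: lxtgr xssaf glc lxufu nahc jheww ukze txu eifmj
Hunk 5: at line 1 remove [xssaf,glc,lxufu] add [mgv,ttrim] -> 8 lines: lxtgr mgv ttrim nahc jheww ukze txu eifmj
Hunk 6: at line 2 remove [nahc,jheww] add [ywat,ivsce] -> 8 lines: lxtgr mgv ttrim ywat ivsce ukze txu eifmj
Hunk 7: at line 2 remove [ywat,ivsce,ukze] add [vbvrq] -> 6 lines: lxtgr mgv ttrim vbvrq txu eifmj
Final line count: 6

Answer: 6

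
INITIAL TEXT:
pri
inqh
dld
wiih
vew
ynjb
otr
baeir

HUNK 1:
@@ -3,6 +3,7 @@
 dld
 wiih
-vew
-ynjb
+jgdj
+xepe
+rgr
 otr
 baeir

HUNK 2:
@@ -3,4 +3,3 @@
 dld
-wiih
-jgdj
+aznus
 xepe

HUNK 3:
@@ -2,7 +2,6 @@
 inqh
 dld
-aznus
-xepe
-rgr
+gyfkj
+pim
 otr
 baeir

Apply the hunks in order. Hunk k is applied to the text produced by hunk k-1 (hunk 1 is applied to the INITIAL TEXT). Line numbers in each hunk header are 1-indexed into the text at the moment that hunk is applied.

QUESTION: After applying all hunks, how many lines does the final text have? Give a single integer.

Hunk 1: at line 3 remove [vew,ynjb] add [jgdj,xepe,rgr] -> 9 lines: pri inqh dld wiih jgdj xepe rgr otr baeir
Hunk 2: at line 3 remove [wiih,jgdj] add [aznus] -> 8 lines: pri inqh dld aznus xepe rgr otr baeir
Hunk 3: at line 2 remove [aznus,xepe,rgr] add [gyfkj,pim] -> 7 lines: pri inqh dld gyfkj pim otr baeir
Final line count: 7

Answer: 7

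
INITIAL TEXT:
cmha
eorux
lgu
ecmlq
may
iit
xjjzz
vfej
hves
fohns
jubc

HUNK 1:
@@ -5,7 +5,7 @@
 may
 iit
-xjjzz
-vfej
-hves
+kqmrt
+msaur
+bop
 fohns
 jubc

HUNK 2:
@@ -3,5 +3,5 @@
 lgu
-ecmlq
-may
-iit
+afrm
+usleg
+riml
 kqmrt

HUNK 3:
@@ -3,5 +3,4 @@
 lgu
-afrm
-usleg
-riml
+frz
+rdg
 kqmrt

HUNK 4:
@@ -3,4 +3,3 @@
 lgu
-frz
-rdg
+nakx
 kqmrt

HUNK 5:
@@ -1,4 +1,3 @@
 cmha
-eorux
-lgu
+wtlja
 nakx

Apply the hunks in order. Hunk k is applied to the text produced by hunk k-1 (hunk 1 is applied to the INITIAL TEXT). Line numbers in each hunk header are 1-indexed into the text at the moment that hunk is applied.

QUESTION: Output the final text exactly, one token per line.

Answer: cmha
wtlja
nakx
kqmrt
msaur
bop
fohns
jubc

Derivation:
Hunk 1: at line 5 remove [xjjzz,vfej,hves] add [kqmrt,msaur,bop] -> 11 lines: cmha eorux lgu ecmlq may iit kqmrt msaur bop fohns jubc
Hunk 2: at line 3 remove [ecmlq,may,iit] add [afrm,usleg,riml] -> 11 lines: cmha eorux lgu afrm usleg riml kqmrt msaur bop fohns jubc
Hunk 3: at line 3 remove [afrm,usleg,riml] add [frz,rdg] -> 10 lines: cmha eorux lgu frz rdg kqmrt msaur bop fohns jubc
Hunk 4: at line 3 remove [frz,rdg] add [nakx] -> 9 lines: cmha eorux lgu nakx kqmrt msaur bop fohns jubc
Hunk 5: at line 1 remove [eorux,lgu] add [wtlja] -> 8 lines: cmha wtlja nakx kqmrt msaur bop fohns jubc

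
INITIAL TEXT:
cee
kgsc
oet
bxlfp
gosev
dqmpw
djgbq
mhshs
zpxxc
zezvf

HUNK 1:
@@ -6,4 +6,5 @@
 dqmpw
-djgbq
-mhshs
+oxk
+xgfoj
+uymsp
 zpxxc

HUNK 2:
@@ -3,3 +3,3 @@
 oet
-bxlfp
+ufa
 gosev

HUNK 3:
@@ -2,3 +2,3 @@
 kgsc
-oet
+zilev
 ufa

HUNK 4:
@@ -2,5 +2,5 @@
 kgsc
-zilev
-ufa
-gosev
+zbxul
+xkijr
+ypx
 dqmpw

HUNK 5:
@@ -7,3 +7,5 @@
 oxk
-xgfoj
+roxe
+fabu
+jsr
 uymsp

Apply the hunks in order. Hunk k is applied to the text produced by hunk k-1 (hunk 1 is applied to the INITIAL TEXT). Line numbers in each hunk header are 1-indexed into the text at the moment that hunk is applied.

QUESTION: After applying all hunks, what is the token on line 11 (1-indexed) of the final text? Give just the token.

Hunk 1: at line 6 remove [djgbq,mhshs] add [oxk,xgfoj,uymsp] -> 11 lines: cee kgsc oet bxlfp gosev dqmpw oxk xgfoj uymsp zpxxc zezvf
Hunk 2: at line 3 remove [bxlfp] add [ufa] -> 11 lines: cee kgsc oet ufa gosev dqmpw oxk xgfoj uymsp zpxxc zezvf
Hunk 3: at line 2 remove [oet] add [zilev] -> 11 lines: cee kgsc zilev ufa gosev dqmpw oxk xgfoj uymsp zpxxc zezvf
Hunk 4: at line 2 remove [zilev,ufa,gosev] add [zbxul,xkijr,ypx] -> 11 lines: cee kgsc zbxul xkijr ypx dqmpw oxk xgfoj uymsp zpxxc zezvf
Hunk 5: at line 7 remove [xgfoj] add [roxe,fabu,jsr] -> 13 lines: cee kgsc zbxul xkijr ypx dqmpw oxk roxe fabu jsr uymsp zpxxc zezvf
Final line 11: uymsp

Answer: uymsp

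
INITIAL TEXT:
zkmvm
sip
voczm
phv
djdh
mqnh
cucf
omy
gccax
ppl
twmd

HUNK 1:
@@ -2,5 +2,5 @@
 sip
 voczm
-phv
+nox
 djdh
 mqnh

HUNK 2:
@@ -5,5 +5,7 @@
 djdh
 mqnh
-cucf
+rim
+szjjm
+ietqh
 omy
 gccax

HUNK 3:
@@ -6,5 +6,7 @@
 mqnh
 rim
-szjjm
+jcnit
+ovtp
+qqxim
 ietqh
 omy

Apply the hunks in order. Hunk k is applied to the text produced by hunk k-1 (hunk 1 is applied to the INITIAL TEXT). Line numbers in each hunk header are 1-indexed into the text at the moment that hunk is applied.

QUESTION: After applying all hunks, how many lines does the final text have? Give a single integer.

Answer: 15

Derivation:
Hunk 1: at line 2 remove [phv] add [nox] -> 11 lines: zkmvm sip voczm nox djdh mqnh cucf omy gccax ppl twmd
Hunk 2: at line 5 remove [cucf] add [rim,szjjm,ietqh] -> 13 lines: zkmvm sip voczm nox djdh mqnh rim szjjm ietqh omy gccax ppl twmd
Hunk 3: at line 6 remove [szjjm] add [jcnit,ovtp,qqxim] -> 15 lines: zkmvm sip voczm nox djdh mqnh rim jcnit ovtp qqxim ietqh omy gccax ppl twmd
Final line count: 15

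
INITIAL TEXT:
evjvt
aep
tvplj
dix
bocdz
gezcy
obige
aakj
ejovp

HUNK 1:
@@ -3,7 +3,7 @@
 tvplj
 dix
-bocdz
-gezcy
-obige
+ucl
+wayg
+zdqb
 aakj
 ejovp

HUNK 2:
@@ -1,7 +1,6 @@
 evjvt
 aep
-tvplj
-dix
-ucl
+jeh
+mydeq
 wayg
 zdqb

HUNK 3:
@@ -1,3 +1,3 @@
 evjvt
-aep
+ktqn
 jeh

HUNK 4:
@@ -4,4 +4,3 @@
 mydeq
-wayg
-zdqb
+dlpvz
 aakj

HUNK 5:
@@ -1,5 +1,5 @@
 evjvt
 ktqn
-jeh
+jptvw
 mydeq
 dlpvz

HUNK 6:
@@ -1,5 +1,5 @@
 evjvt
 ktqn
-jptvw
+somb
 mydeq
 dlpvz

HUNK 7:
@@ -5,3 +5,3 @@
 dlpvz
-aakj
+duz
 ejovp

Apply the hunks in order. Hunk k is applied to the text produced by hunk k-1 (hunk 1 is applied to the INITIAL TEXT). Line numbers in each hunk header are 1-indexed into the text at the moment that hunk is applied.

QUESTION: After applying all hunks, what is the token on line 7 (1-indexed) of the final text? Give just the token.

Answer: ejovp

Derivation:
Hunk 1: at line 3 remove [bocdz,gezcy,obige] add [ucl,wayg,zdqb] -> 9 lines: evjvt aep tvplj dix ucl wayg zdqb aakj ejovp
Hunk 2: at line 1 remove [tvplj,dix,ucl] add [jeh,mydeq] -> 8 lines: evjvt aep jeh mydeq wayg zdqb aakj ejovp
Hunk 3: at line 1 remove [aep] add [ktqn] -> 8 lines: evjvt ktqn jeh mydeq wayg zdqb aakj ejovp
Hunk 4: at line 4 remove [wayg,zdqb] add [dlpvz] -> 7 lines: evjvt ktqn jeh mydeq dlpvz aakj ejovp
Hunk 5: at line 1 remove [jeh] add [jptvw] -> 7 lines: evjvt ktqn jptvw mydeq dlpvz aakj ejovp
Hunk 6: at line 1 remove [jptvw] add [somb] -> 7 lines: evjvt ktqn somb mydeq dlpvz aakj ejovp
Hunk 7: at line 5 remove [aakj] add [duz] -> 7 lines: evjvt ktqn somb mydeq dlpvz duz ejovp
Final line 7: ejovp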